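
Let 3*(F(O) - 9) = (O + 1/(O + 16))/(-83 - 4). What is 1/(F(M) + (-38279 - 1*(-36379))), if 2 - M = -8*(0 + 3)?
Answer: -10962/20730235 ≈ -0.00052879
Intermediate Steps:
M = 26 (M = 2 - (-8)*(0 + 3) = 2 - (-8)*3 = 2 - 1*(-24) = 2 + 24 = 26)
F(O) = 9 - O/261 - 1/(261*(16 + O)) (F(O) = 9 + ((O + 1/(O + 16))/(-83 - 4))/3 = 9 + ((O + 1/(16 + O))/(-87))/3 = 9 + ((O + 1/(16 + O))*(-1/87))/3 = 9 + (-O/87 - 1/(87*(16 + O)))/3 = 9 + (-O/261 - 1/(261*(16 + O))) = 9 - O/261 - 1/(261*(16 + O)))
1/(F(M) + (-38279 - 1*(-36379))) = 1/((37583 - 1*26**2 + 2333*26)/(261*(16 + 26)) + (-38279 - 1*(-36379))) = 1/((1/261)*(37583 - 1*676 + 60658)/42 + (-38279 + 36379)) = 1/((1/261)*(1/42)*(37583 - 676 + 60658) - 1900) = 1/((1/261)*(1/42)*97565 - 1900) = 1/(97565/10962 - 1900) = 1/(-20730235/10962) = -10962/20730235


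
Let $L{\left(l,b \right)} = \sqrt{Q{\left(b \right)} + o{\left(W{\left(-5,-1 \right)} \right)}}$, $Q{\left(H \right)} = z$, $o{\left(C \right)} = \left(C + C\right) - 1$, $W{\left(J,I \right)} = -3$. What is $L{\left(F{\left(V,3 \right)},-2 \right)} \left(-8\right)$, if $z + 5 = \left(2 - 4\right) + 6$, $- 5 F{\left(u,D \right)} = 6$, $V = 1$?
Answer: $- 16 i \sqrt{2} \approx - 22.627 i$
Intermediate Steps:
$F{\left(u,D \right)} = - \frac{6}{5}$ ($F{\left(u,D \right)} = \left(- \frac{1}{5}\right) 6 = - \frac{6}{5}$)
$o{\left(C \right)} = -1 + 2 C$ ($o{\left(C \right)} = 2 C - 1 = -1 + 2 C$)
$z = -1$ ($z = -5 + \left(\left(2 - 4\right) + 6\right) = -5 + \left(-2 + 6\right) = -5 + 4 = -1$)
$Q{\left(H \right)} = -1$
$L{\left(l,b \right)} = 2 i \sqrt{2}$ ($L{\left(l,b \right)} = \sqrt{-1 + \left(-1 + 2 \left(-3\right)\right)} = \sqrt{-1 - 7} = \sqrt{-8} = 2 i \sqrt{2}$)
$L{\left(F{\left(V,3 \right)},-2 \right)} \left(-8\right) = 2 i \sqrt{2} \left(-8\right) = - 16 i \sqrt{2}$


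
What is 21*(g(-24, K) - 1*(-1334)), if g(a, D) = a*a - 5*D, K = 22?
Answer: 37800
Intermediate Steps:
g(a, D) = a² - 5*D
21*(g(-24, K) - 1*(-1334)) = 21*(((-24)² - 5*22) - 1*(-1334)) = 21*((576 - 110) + 1334) = 21*(466 + 1334) = 21*1800 = 37800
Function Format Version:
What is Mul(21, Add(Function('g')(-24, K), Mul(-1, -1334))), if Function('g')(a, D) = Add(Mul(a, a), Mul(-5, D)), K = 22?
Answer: 37800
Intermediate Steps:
Function('g')(a, D) = Add(Pow(a, 2), Mul(-5, D))
Mul(21, Add(Function('g')(-24, K), Mul(-1, -1334))) = Mul(21, Add(Add(Pow(-24, 2), Mul(-5, 22)), Mul(-1, -1334))) = Mul(21, Add(Add(576, -110), 1334)) = Mul(21, Add(466, 1334)) = Mul(21, 1800) = 37800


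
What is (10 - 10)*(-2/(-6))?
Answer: 0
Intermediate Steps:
(10 - 10)*(-2/(-6)) = 0*(-2*(-1/6)) = 0*(1/3) = 0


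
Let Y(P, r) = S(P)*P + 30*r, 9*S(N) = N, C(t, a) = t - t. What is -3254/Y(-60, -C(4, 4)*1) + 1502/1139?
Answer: -1552753/227800 ≈ -6.8163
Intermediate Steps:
C(t, a) = 0
S(N) = N/9
Y(P, r) = 30*r + P**2/9 (Y(P, r) = (P/9)*P + 30*r = P**2/9 + 30*r = 30*r + P**2/9)
-3254/Y(-60, -C(4, 4)*1) + 1502/1139 = -3254/(30*(-1*0*1) + (1/9)*(-60)**2) + 1502/1139 = -3254/(30*(0*1) + (1/9)*3600) + 1502*(1/1139) = -3254/(30*0 + 400) + 1502/1139 = -3254/(0 + 400) + 1502/1139 = -3254/400 + 1502/1139 = -3254*1/400 + 1502/1139 = -1627/200 + 1502/1139 = -1552753/227800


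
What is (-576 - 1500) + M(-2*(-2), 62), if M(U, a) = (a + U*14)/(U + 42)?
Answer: -47689/23 ≈ -2073.4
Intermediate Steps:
M(U, a) = (a + 14*U)/(42 + U)
(-576 - 1500) + M(-2*(-2), 62) = (-576 - 1500) + (62 + 14*(-2*(-2)))/(42 - 2*(-2)) = -2076 + (62 + 14*4)/(42 + 4) = -2076 + (62 + 56)/46 = -2076 + (1/46)*118 = -2076 + 59/23 = -47689/23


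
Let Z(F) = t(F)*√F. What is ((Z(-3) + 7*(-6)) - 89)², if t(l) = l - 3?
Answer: 17053 + 1572*I*√3 ≈ 17053.0 + 2722.8*I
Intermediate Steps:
t(l) = -3 + l
Z(F) = √F*(-3 + F) (Z(F) = (-3 + F)*√F = √F*(-3 + F))
((Z(-3) + 7*(-6)) - 89)² = ((√(-3)*(-3 - 3) + 7*(-6)) - 89)² = (((I*√3)*(-6) - 42) - 89)² = ((-6*I*√3 - 42) - 89)² = ((-42 - 6*I*√3) - 89)² = (-131 - 6*I*√3)²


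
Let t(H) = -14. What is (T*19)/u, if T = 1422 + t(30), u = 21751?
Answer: 26752/21751 ≈ 1.2299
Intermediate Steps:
T = 1408 (T = 1422 - 14 = 1408)
(T*19)/u = (1408*19)/21751 = 26752*(1/21751) = 26752/21751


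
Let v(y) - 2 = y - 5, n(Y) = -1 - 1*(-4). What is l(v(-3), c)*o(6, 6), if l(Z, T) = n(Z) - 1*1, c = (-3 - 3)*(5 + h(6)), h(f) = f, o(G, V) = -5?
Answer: -10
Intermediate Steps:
n(Y) = 3 (n(Y) = -1 + 4 = 3)
v(y) = -3 + y (v(y) = 2 + (y - 5) = 2 + (-5 + y) = -3 + y)
c = -66 (c = (-3 - 3)*(5 + 6) = -6*11 = -66)
l(Z, T) = 2 (l(Z, T) = 3 - 1*1 = 3 - 1 = 2)
l(v(-3), c)*o(6, 6) = 2*(-5) = -10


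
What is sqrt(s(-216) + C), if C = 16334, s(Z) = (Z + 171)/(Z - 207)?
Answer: sqrt(36082041)/47 ≈ 127.80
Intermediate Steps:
s(Z) = (171 + Z)/(-207 + Z)
sqrt(s(-216) + C) = sqrt((171 - 216)/(-207 - 216) + 16334) = sqrt(-45/(-423) + 16334) = sqrt(-1/423*(-45) + 16334) = sqrt(5/47 + 16334) = sqrt(767703/47) = sqrt(36082041)/47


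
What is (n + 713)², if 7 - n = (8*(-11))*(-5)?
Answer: 78400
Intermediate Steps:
n = -433 (n = 7 - 8*(-11)*(-5) = 7 - (-88)*(-5) = 7 - 1*440 = 7 - 440 = -433)
(n + 713)² = (-433 + 713)² = 280² = 78400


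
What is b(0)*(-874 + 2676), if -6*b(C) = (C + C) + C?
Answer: 0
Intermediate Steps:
b(C) = -C/2 (b(C) = -((C + C) + C)/6 = -(2*C + C)/6 = -C/2)
b(0)*(-874 + 2676) = (-½*0)*(-874 + 2676) = 0*1802 = 0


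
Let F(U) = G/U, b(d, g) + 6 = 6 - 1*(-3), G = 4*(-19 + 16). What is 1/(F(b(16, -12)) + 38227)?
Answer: 1/38223 ≈ 2.6162e-5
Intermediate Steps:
G = -12 (G = 4*(-3) = -12)
b(d, g) = 3 (b(d, g) = -6 + (6 - 1*(-3)) = -6 + (6 + 3) = -6 + 9 = 3)
F(U) = -12/U
1/(F(b(16, -12)) + 38227) = 1/(-12/3 + 38227) = 1/(-12*⅓ + 38227) = 1/(-4 + 38227) = 1/38223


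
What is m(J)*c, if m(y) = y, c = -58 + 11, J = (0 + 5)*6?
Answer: -1410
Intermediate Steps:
J = 30 (J = 5*6 = 30)
c = -47
m(J)*c = 30*(-47) = -1410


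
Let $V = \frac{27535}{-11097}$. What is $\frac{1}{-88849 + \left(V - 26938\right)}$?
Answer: $- \frac{11097}{1284915874} \approx -8.6364 \cdot 10^{-6}$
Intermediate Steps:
$V = - \frac{27535}{11097}$ ($V = 27535 \left(- \frac{1}{11097}\right) = - \frac{27535}{11097} \approx -2.4813$)
$\frac{1}{-88849 + \left(V - 26938\right)} = \frac{1}{-88849 - \frac{298958521}{11097}} = \frac{1}{- \frac{1284915874}{11097}} = - \frac{11097}{1284915874}$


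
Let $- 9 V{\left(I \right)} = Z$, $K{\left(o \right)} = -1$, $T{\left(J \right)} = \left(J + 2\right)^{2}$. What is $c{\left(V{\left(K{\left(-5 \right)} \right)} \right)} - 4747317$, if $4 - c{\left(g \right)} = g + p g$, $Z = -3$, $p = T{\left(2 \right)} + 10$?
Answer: $-4747322$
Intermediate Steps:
$T{\left(J \right)} = \left(2 + J\right)^{2}$
$p = 26$ ($p = \left(2 + 2\right)^{2} + 10 = 4^{2} + 10 = 16 + 10 = 26$)
$V{\left(I \right)} = \frac{1}{3}$ ($V{\left(I \right)} = \left(- \frac{1}{9}\right) \left(-3\right) = \frac{1}{3}$)
$c{\left(g \right)} = 4 - 27 g$ ($c{\left(g \right)} = 4 - \left(g + 26 g\right) = 4 - 27 g$)
$c{\left(V{\left(K{\left(-5 \right)} \right)} \right)} - 4747317 = \left(4 - 9\right) - 4747317 = -5 - 4747317 = -4747322$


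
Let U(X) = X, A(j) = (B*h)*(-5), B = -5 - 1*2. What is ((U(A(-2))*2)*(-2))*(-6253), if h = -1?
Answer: -875420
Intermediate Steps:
B = -7 (B = -5 - 2 = -7)
A(j) = -35 (A(j) = -7*(-1)*(-5) = 7*(-5) = -35)
((U(A(-2))*2)*(-2))*(-6253) = (-35*2*(-2))*(-6253) = -70*(-2)*(-6253) = 140*(-6253) = -875420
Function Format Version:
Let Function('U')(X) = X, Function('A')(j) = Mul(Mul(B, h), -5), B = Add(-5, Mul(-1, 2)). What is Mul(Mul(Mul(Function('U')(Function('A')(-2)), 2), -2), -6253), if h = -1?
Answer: -875420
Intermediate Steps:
B = -7 (B = Add(-5, -2) = -7)
Function('A')(j) = -35 (Function('A')(j) = Mul(Mul(-7, -1), -5) = Mul(7, -5) = -35)
Mul(Mul(Mul(Function('U')(Function('A')(-2)), 2), -2), -6253) = Mul(Mul(Mul(-35, 2), -2), -6253) = Mul(Mul(-70, -2), -6253) = Mul(140, -6253) = -875420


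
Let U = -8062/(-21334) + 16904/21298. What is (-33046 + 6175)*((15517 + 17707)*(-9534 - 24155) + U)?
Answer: 3416449366123665478035/113592883 ≈ 3.0076e+13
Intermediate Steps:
U = 133083603/113592883 (U = -8062*(-1/21334) + 16904*(1/21298) = 4031/10667 + 8452/10649 = 133083603/113592883 ≈ 1.1716)
(-33046 + 6175)*((15517 + 17707)*(-9534 - 24155) + U) = (-33046 + 6175)*((15517 + 17707)*(-9534 - 24155) + 133083603/113592883) = -26871*(33224*(-33689) + 133083603/113592883) = -26871*(-1119283336 + 133083603/113592883) = -26871*(-127142620897014085/113592883) = 3416449366123665478035/113592883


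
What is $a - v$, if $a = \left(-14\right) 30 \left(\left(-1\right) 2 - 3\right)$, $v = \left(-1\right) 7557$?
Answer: $9657$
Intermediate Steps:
$v = -7557$
$a = 2100$ ($a = - 420 \left(-2 - 3\right) = \left(-420\right) \left(-5\right) = 2100$)
$a - v = 2100 - -7557 = 2100 + 7557 = 9657$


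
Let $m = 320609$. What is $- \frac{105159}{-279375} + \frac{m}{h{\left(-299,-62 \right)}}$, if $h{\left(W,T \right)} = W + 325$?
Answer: $\frac{29857624503}{2421250} \approx 12331.0$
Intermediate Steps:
$h{\left(W,T \right)} = 325 + W$
$- \frac{105159}{-279375} + \frac{m}{h{\left(-299,-62 \right)}} = - \frac{105159}{-279375} + \frac{320609}{325 - 299} = \left(-105159\right) \left(- \frac{1}{279375}\right) + \frac{320609}{26} = \frac{35053}{93125} + 320609 \cdot \frac{1}{26} = \frac{35053}{93125} + \frac{320609}{26} = \frac{29857624503}{2421250}$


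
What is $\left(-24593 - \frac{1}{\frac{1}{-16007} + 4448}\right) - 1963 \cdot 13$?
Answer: $- \frac{3567931069127}{71199135} \approx -50112.0$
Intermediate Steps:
$\left(-24593 - \frac{1}{\frac{1}{-16007} + 4448}\right) - 1963 \cdot 13 = \left(-24593 - \frac{1}{- \frac{1}{16007} + 4448}\right) - 25519 = \left(-24593 - \frac{1}{\frac{71199135}{16007}}\right) - 25519 = \left(-24593 - \frac{16007}{71199135}\right) - 25519 = - \frac{1751000343062}{71199135} - 25519 = - \frac{3567931069127}{71199135}$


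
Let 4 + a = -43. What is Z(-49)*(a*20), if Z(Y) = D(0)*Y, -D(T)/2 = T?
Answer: 0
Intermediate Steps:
a = -47 (a = -4 - 43 = -47)
D(T) = -2*T
Z(Y) = 0 (Z(Y) = (-2*0)*Y = 0*Y = 0)
Z(-49)*(a*20) = 0*(-47*20) = 0*(-940) = 0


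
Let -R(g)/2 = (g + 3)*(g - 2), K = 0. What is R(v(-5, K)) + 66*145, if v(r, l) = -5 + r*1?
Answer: 9402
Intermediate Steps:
v(r, l) = -5 + r
R(g) = -2*(-2 + g)*(3 + g) (R(g) = -2*(g + 3)*(g - 2) = -2*(3 + g)*(-2 + g) = -2*(-2 + g)*(3 + g))
R(v(-5, K)) + 66*145 = (12 - 2*(-5 - 5) - 2*(-5 - 5)**2) + 66*145 = (12 - 2*(-10) - 2*(-10)**2) + 9570 = (12 + 20 - 2*100) + 9570 = (12 + 20 - 200) + 9570 = -168 + 9570 = 9402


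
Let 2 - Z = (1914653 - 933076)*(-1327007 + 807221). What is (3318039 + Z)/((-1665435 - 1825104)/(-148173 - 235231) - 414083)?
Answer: -195617820289056452/158757587993 ≈ -1.2322e+6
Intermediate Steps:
Z = 510209982524 (Z = 2 - (1914653 - 933076)*(-1327007 + 807221) = 2 - 981577*(-519786) = 2 - 1*(-510209982522) = 2 + 510209982522 = 510209982524)
(3318039 + Z)/((-1665435 - 1825104)/(-148173 - 235231) - 414083) = (3318039 + 510209982524)/((-1665435 - 1825104)/(-148173 - 235231) - 414083) = 510213300563/(-3490539/(-383404) - 414083) = 510213300563/(-3490539*(-1/383404) - 414083) = 510213300563/(3490539/383404 - 414083) = 510213300563/(-158757587993/383404) = 510213300563*(-383404/158757587993) = -195617820289056452/158757587993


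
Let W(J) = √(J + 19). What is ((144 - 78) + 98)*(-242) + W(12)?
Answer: -39688 + √31 ≈ -39682.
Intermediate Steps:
W(J) = √(19 + J)
((144 - 78) + 98)*(-242) + W(12) = ((144 - 78) + 98)*(-242) + √(19 + 12) = (66 + 98)*(-242) + √31 = 164*(-242) + √31 = -39688 + √31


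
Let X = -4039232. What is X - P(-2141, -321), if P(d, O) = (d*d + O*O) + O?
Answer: -8725833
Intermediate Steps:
P(d, O) = O + O² + d² (P(d, O) = (d² + O²) + O = (O² + d²) + O = O + O² + d²)
X - P(-2141, -321) = -4039232 - (-321 + (-321)² + (-2141)²) = -4039232 - (-321 + 103041 + 4583881) = -4039232 - 1*4686601 = -4039232 - 4686601 = -8725833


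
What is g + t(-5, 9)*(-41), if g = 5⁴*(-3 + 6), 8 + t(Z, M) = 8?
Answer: 1875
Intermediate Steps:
t(Z, M) = 0 (t(Z, M) = -8 + 8 = 0)
g = 1875 (g = 625*3 = 1875)
g + t(-5, 9)*(-41) = 1875 + 0*(-41) = 1875 + 0 = 1875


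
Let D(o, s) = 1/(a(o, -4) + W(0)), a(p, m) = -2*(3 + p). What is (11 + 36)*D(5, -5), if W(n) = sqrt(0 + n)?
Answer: -47/16 ≈ -2.9375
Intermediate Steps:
W(n) = sqrt(n)
a(p, m) = -6 - 2*p
D(o, s) = 1/(-6 - 2*o) (D(o, s) = 1/((-6 - 2*o) + sqrt(0)) = 1/((-6 - 2*o) + 0) = 1/(-6 - 2*o))
(11 + 36)*D(5, -5) = (11 + 36)*(-1/(6 + 2*5)) = 47*(-1/(6 + 10)) = 47*(-1/16) = -47/16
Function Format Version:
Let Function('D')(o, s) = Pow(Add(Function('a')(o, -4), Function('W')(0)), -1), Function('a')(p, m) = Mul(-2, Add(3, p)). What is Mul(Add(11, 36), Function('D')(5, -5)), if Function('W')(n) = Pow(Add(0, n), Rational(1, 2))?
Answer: Rational(-47, 16) ≈ -2.9375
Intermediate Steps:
Function('W')(n) = Pow(n, Rational(1, 2))
Function('a')(p, m) = Add(-6, Mul(-2, p))
Function('D')(o, s) = Pow(Add(-6, Mul(-2, o)), -1) (Function('D')(o, s) = Pow(Add(Add(-6, Mul(-2, o)), Pow(0, Rational(1, 2))), -1) = Pow(Add(Add(-6, Mul(-2, o)), 0), -1) = Pow(Add(-6, Mul(-2, o)), -1))
Mul(Add(11, 36), Function('D')(5, -5)) = Mul(Add(11, 36), Mul(-1, Pow(Add(6, Mul(2, 5)), -1))) = Mul(47, Mul(-1, Pow(Add(6, 10), -1))) = Mul(47, Mul(-1, Pow(16, -1))) = Mul(47, Mul(-1, Rational(1, 16))) = Mul(47, Rational(-1, 16)) = Rational(-47, 16)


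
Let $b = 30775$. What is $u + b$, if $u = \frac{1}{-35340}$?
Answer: $\frac{1087588499}{35340} \approx 30775.0$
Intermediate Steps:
$u = - \frac{1}{35340} \approx -2.8297 \cdot 10^{-5}$
$u + b = - \frac{1}{35340} + 30775 = \frac{1087588499}{35340}$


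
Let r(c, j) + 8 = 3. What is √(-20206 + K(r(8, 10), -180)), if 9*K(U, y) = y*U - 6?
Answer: 4*I*√11310/3 ≈ 141.8*I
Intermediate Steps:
r(c, j) = -5 (r(c, j) = -8 + 3 = -5)
K(U, y) = -⅔ + U*y/9 (K(U, y) = (y*U - 6)/9 = (U*y - 6)/9 = (-6 + U*y)/9 = -⅔ + U*y/9)
√(-20206 + K(r(8, 10), -180)) = √(-20206 + (-⅔ + (⅑)*(-5)*(-180))) = √(-20206 + (-⅔ + 100)) = √(-20206 + 298/3) = √(-60320/3) = 4*I*√11310/3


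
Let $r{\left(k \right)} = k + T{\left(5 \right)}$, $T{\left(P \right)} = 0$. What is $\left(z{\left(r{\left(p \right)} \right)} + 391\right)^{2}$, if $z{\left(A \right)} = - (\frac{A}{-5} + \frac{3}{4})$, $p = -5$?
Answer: $\frac{2424249}{16} \approx 1.5152 \cdot 10^{5}$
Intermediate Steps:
$r{\left(k \right)} = k$ ($r{\left(k \right)} = k + 0 = k$)
$z{\left(A \right)} = - \frac{3}{4} + \frac{A}{5}$ ($z{\left(A \right)} = - (A \left(- \frac{1}{5}\right) + 3 \cdot \frac{1}{4}) = - (- \frac{A}{5} + \frac{3}{4}) = - (\frac{3}{4} - \frac{A}{5}) = - \frac{3}{4} + \frac{A}{5}$)
$\left(z{\left(r{\left(p \right)} \right)} + 391\right)^{2} = \left(\left(- \frac{3}{4} + \frac{1}{5} \left(-5\right)\right) + 391\right)^{2} = \left(\left(- \frac{3}{4} - 1\right) + 391\right)^{2} = \left(- \frac{7}{4} + 391\right)^{2} = \left(\frac{1557}{4}\right)^{2} = \frac{2424249}{16}$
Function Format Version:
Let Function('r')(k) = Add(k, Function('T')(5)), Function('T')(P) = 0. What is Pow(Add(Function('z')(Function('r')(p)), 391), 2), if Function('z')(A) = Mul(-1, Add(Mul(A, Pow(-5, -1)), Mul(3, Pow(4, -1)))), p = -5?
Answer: Rational(2424249, 16) ≈ 1.5152e+5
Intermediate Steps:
Function('r')(k) = k (Function('r')(k) = Add(k, 0) = k)
Function('z')(A) = Add(Rational(-3, 4), Mul(Rational(1, 5), A)) (Function('z')(A) = Mul(-1, Add(Mul(A, Rational(-1, 5)), Mul(3, Rational(1, 4)))) = Mul(-1, Add(Mul(Rational(-1, 5), A), Rational(3, 4))) = Mul(-1, Add(Rational(3, 4), Mul(Rational(-1, 5), A))) = Add(Rational(-3, 4), Mul(Rational(1, 5), A)))
Pow(Add(Function('z')(Function('r')(p)), 391), 2) = Pow(Add(Add(Rational(-3, 4), Mul(Rational(1, 5), -5)), 391), 2) = Pow(Add(Add(Rational(-3, 4), -1), 391), 2) = Pow(Add(Rational(-7, 4), 391), 2) = Pow(Rational(1557, 4), 2) = Rational(2424249, 16)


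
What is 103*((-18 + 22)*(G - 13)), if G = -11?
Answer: -9888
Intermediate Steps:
103*((-18 + 22)*(G - 13)) = 103*((-18 + 22)*(-11 - 13)) = 103*(4*(-24)) = 103*(-96) = -9888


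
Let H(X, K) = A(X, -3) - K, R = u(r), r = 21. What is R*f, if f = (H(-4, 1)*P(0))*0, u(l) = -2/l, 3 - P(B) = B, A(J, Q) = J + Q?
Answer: 0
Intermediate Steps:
P(B) = 3 - B
R = -2/21 ≈ -0.095238
H(X, K) = -3 + X - K (H(X, K) = (X - 3) - K = (-3 + X) - K = -3 + X - K)
f = 0 (f = ((-3 - 4 - 1*1)*(3 - 1*0))*0 = ((-3 - 4 - 1)*(3 + 0))*0 = -8*3*0 = -24*0 = 0)
R*f = -2/21*0 = 0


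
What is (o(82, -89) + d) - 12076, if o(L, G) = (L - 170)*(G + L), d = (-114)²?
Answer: 1536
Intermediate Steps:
d = 12996
o(L, G) = (-170 + L)*(G + L)
(o(82, -89) + d) - 12076 = ((82² - 170*(-89) - 170*82 - 89*82) + 12996) - 12076 = ((6724 + 15130 - 13940 - 7298) + 12996) - 12076 = (616 + 12996) - 12076 = 13612 - 12076 = 1536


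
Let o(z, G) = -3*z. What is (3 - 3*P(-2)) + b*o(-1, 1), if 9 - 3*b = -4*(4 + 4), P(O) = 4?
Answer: 32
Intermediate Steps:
b = 41/3 (b = 3 - (-4)*(4 + 4)/3 = 3 - (-4)*8/3 = 3 - ⅓*(-32) = 3 + 32/3 = 41/3 ≈ 13.667)
(3 - 3*P(-2)) + b*o(-1, 1) = (3 - 3*4) + 41*(-3*(-1))/3 = (3 - 12) + (41/3)*3 = -9 + 41 = 32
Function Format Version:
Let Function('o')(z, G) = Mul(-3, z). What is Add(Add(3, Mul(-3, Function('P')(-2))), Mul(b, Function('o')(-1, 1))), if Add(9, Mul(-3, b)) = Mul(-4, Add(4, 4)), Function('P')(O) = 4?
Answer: 32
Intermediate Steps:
b = Rational(41, 3) (b = Add(3, Mul(Rational(-1, 3), Mul(-4, Add(4, 4)))) = Add(3, Mul(Rational(-1, 3), Mul(-4, 8))) = Add(3, Mul(Rational(-1, 3), -32)) = Add(3, Rational(32, 3)) = Rational(41, 3) ≈ 13.667)
Add(Add(3, Mul(-3, Function('P')(-2))), Mul(b, Function('o')(-1, 1))) = Add(Add(3, Mul(-3, 4)), Mul(Rational(41, 3), Mul(-3, -1))) = Add(Add(3, -12), Mul(Rational(41, 3), 3)) = Add(-9, 41) = 32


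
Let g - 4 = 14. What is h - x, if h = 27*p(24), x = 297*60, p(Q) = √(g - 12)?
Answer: -17820 + 27*√6 ≈ -17754.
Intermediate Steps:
g = 18 (g = 4 + 14 = 18)
p(Q) = √6 (p(Q) = √(18 - 12) = √6)
x = 17820
h = 27*√6 ≈ 66.136
h - x = 27*√6 - 1*17820 = 27*√6 - 17820 = -17820 + 27*√6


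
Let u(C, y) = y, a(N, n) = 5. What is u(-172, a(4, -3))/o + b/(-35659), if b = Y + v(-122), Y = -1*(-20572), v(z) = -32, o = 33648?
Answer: -53150125/92296464 ≈ -0.57586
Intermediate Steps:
Y = 20572
b = 20540 (b = 20572 - 32 = 20540)
u(-172, a(4, -3))/o + b/(-35659) = 5/33648 + 20540/(-35659) = 5*(1/33648) + 20540*(-1/35659) = 5/33648 - 1580/2743 = -53150125/92296464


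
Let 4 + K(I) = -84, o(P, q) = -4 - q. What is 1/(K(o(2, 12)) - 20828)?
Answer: -1/20916 ≈ -4.7810e-5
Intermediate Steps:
K(I) = -88 (K(I) = -4 - 84 = -88)
1/(K(o(2, 12)) - 20828) = 1/(-88 - 20828) = 1/(-20916) = -1/20916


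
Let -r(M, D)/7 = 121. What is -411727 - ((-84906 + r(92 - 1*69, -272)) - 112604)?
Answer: -213370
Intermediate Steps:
r(M, D) = -847 (r(M, D) = -7*121 = -847)
-411727 - ((-84906 + r(92 - 1*69, -272)) - 112604) = -411727 - ((-84906 - 847) - 112604) = -411727 - (-85753 - 112604) = -411727 - 1*(-198357) = -411727 + 198357 = -213370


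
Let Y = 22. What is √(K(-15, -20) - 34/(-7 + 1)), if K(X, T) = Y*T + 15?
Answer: I*√3774/3 ≈ 20.478*I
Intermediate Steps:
K(X, T) = 15 + 22*T (K(X, T) = 22*T + 15 = 15 + 22*T)
√(K(-15, -20) - 34/(-7 + 1)) = √((15 + 22*(-20)) - 34/(-7 + 1)) = √((15 - 440) - 34/(-6)) = √(-425 - 34*(-⅙)) = √(-425 + 17/3) = √(-1258/3) = I*√3774/3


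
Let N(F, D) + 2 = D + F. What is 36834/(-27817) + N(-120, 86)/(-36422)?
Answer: -670283268/506575387 ≈ -1.3232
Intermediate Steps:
N(F, D) = -2 + D + F (N(F, D) = -2 + (D + F) = -2 + D + F)
36834/(-27817) + N(-120, 86)/(-36422) = 36834/(-27817) + (-2 + 86 - 120)/(-36422) = 36834*(-1/27817) - 36*(-1/36422) = -36834/27817 + 18/18211 = -670283268/506575387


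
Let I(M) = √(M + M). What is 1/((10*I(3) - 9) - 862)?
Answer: -871/758041 - 10*√6/758041 ≈ -0.0011813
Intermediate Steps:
I(M) = √2*√M (I(M) = √(2*M) = √2*√M)
1/((10*I(3) - 9) - 862) = 1/((10*(√2*√3) - 9) - 862) = 1/((10*√6 - 9) - 862) = 1/((-9 + 10*√6) - 862) = 1/(-871 + 10*√6)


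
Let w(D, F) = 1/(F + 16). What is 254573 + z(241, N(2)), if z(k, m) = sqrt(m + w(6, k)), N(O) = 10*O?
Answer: 254573 + sqrt(1321237)/257 ≈ 2.5458e+5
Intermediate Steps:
w(D, F) = 1/(16 + F)
z(k, m) = sqrt(m + 1/(16 + k))
254573 + z(241, N(2)) = 254573 + sqrt((1 + (10*2)*(16 + 241))/(16 + 241)) = 254573 + sqrt((1 + 20*257)/257) = 254573 + sqrt((1 + 5140)/257) = 254573 + sqrt((1/257)*5141) = 254573 + sqrt(5141/257) = 254573 + sqrt(1321237)/257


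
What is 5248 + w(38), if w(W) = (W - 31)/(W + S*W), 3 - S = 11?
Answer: 199423/38 ≈ 5248.0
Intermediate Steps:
S = -8 (S = 3 - 1*11 = 3 - 11 = -8)
w(W) = -(-31 + W)/(7*W) (w(W) = (W - 31)/(W - 8*W) = (-31 + W)/((-7*W)) = (-31 + W)*(-1/(7*W)) = -(-31 + W)/(7*W))
5248 + w(38) = 5248 + (⅐)*(31 - 1*38)/38 = 5248 + (⅐)*(1/38)*(31 - 38) = 5248 + (⅐)*(1/38)*(-7) = 5248 - 1/38 = 199423/38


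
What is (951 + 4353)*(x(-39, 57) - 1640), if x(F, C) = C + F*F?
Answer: -328848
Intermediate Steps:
x(F, C) = C + F²
(951 + 4353)*(x(-39, 57) - 1640) = (951 + 4353)*((57 + (-39)²) - 1640) = 5304*((57 + 1521) - 1640) = 5304*(1578 - 1640) = 5304*(-62) = -328848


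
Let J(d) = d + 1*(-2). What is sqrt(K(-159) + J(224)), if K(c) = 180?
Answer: sqrt(402) ≈ 20.050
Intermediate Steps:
J(d) = -2 + d (J(d) = d - 2 = -2 + d)
sqrt(K(-159) + J(224)) = sqrt(180 + (-2 + 224)) = sqrt(180 + 222) = sqrt(402)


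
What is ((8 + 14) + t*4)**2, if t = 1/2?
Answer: 576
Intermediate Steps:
t = 1/2 ≈ 0.50000
((8 + 14) + t*4)**2 = ((8 + 14) + (1/2)*4)**2 = (22 + 2)**2 = 24**2 = 576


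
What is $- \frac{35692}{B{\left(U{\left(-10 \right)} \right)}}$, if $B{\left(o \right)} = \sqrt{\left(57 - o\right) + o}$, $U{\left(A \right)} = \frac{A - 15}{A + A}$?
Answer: $- \frac{35692 \sqrt{57}}{57} \approx -4727.5$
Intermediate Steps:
$U{\left(A \right)} = \frac{-15 + A}{2 A}$
$B{\left(o \right)} = \sqrt{57}$
$- \frac{35692}{B{\left(U{\left(-10 \right)} \right)}} = - \frac{35692}{\sqrt{57}} = - 35692 \frac{\sqrt{57}}{57} = - \frac{35692 \sqrt{57}}{57}$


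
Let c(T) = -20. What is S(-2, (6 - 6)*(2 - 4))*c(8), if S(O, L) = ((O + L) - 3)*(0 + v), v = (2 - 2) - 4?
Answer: -400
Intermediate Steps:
v = -4 (v = 0 - 4 = -4)
S(O, L) = 12 - 4*L - 4*O (S(O, L) = ((O + L) - 3)*(0 - 4) = ((L + O) - 3)*(-4) = (-3 + L + O)*(-4) = 12 - 4*L - 4*O)
S(-2, (6 - 6)*(2 - 4))*c(8) = (12 - 4*(6 - 6)*(2 - 4) - 4*(-2))*(-20) = (12 - 0*(-2) + 8)*(-20) = (12 - 4*0 + 8)*(-20) = (12 + 0 + 8)*(-20) = 20*(-20) = -400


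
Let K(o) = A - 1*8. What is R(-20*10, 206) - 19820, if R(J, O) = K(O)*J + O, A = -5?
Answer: -17014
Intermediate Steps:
K(o) = -13 (K(o) = -5 - 1*8 = -5 - 8 = -13)
R(J, O) = O - 13*J (R(J, O) = -13*J + O = O - 13*J)
R(-20*10, 206) - 19820 = (206 - (-260)*10) - 19820 = (206 - 13*(-200)) - 19820 = (206 + 2600) - 19820 = 2806 - 19820 = -17014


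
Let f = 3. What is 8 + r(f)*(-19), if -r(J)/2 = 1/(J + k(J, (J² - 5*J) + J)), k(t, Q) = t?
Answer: 43/3 ≈ 14.333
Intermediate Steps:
r(J) = -1/J (r(J) = -2/(J + J) = -2*1/(2*J) = -1/J)
8 + r(f)*(-19) = 8 - 1/3*(-19) = 8 - 1*⅓*(-19) = 8 - ⅓*(-19) = 8 + 19/3 = 43/3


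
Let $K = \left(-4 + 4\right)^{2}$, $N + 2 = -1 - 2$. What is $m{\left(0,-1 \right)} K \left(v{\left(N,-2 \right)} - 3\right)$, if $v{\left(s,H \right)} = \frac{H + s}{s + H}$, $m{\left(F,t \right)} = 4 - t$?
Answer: $0$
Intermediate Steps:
$N = -5$ ($N = -2 - 3 = -5$)
$v{\left(s,H \right)} = 1$ ($v{\left(s,H \right)} = \frac{H + s}{H + s} = 1$)
$K = 0$ ($K = 0^{2} = 0$)
$m{\left(0,-1 \right)} K \left(v{\left(N,-2 \right)} - 3\right) = \left(4 - -1\right) 0 \left(1 - 3\right) = \left(4 + 1\right) 0 \left(-2\right) = 5 \cdot 0 \left(-2\right) = 0 \left(-2\right) = 0$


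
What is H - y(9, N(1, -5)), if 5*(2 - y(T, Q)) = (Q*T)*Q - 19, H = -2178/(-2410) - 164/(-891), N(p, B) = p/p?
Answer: -3126701/1073655 ≈ -2.9122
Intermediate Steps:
N(p, B) = 1
H = 1167919/1073655 (H = -2178*(-1/2410) - 164*(-1/891) = 1089/1205 + 164/891 = 1167919/1073655 ≈ 1.0878)
y(T, Q) = 29/5 - T*Q**2/5 (y(T, Q) = 2 - ((Q*T)*Q - 19)/5 = 2 - (T*Q**2 - 19)/5 = 2 - (-19 + T*Q**2)/5 = 2 + (19/5 - T*Q**2/5) = 29/5 - T*Q**2/5)
H - y(9, N(1, -5)) = 1167919/1073655 - (29/5 - 1/5*9*1**2) = 1167919/1073655 - (29/5 - 1/5*9*1) = 1167919/1073655 - (29/5 - 9/5) = 1167919/1073655 - 1*4 = 1167919/1073655 - 4 = -3126701/1073655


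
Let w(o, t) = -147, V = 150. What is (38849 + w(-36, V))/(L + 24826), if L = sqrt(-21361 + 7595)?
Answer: 480407926/308172021 - 19351*I*sqrt(13766)/308172021 ≈ 1.5589 - 0.0073674*I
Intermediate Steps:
L = I*sqrt(13766) (L = sqrt(-13766) = I*sqrt(13766) ≈ 117.33*I)
(38849 + w(-36, V))/(L + 24826) = (38849 - 147)/(I*sqrt(13766) + 24826) = 38702/(24826 + I*sqrt(13766))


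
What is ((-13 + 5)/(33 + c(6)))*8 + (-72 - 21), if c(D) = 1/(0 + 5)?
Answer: -7879/83 ≈ -94.928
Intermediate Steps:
c(D) = ⅕ (c(D) = 1/5 = ⅕)
((-13 + 5)/(33 + c(6)))*8 + (-72 - 21) = ((-13 + 5)/(33 + ⅕))*8 + (-72 - 21) = -8/166/5*8 - 93 = -8*5/166*8 - 93 = -20/83*8 - 93 = -160/83 - 93 = -7879/83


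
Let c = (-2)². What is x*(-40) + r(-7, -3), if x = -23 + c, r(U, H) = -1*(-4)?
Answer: 764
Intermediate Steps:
r(U, H) = 4
c = 4
x = -19 (x = -23 + 4 = -19)
x*(-40) + r(-7, -3) = -19*(-40) + 4 = 760 + 4 = 764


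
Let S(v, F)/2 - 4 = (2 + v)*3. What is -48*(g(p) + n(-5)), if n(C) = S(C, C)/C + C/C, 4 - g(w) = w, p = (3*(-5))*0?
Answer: -336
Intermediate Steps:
p = 0 (p = -15*0 = 0)
S(v, F) = 20 + 6*v (S(v, F) = 8 + 2*((2 + v)*3) = 8 + 2*(6 + 3*v) = 8 + (12 + 6*v) = 20 + 6*v)
g(w) = 4 - w
n(C) = 1 + (20 + 6*C)/C (n(C) = (20 + 6*C)/C + C/C = (20 + 6*C)/C + 1 = 1 + (20 + 6*C)/C)
-48*(g(p) + n(-5)) = -48*((4 - 1*0) + (7 + 20/(-5))) = -48*((4 + 0) + (7 + 20*(-⅕))) = -48*(4 + (7 - 4)) = -48*(4 + 3) = -48*7 = -336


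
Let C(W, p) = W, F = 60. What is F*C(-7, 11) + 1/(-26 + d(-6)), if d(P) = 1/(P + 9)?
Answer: -32343/77 ≈ -420.04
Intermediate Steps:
d(P) = 1/(9 + P)
F*C(-7, 11) + 1/(-26 + d(-6)) = 60*(-7) + 1/(-26 + 1/(9 - 6)) = -420 + 1/(-26 + 1/3) = -420 + 1/(-26 + ⅓) = -420 + 1/(-77/3) = -420 - 3/77 = -32343/77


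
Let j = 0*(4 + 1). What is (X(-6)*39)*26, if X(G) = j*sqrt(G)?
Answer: 0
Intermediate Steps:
j = 0 (j = 0*5 = 0)
X(G) = 0 (X(G) = 0*sqrt(G) = 0)
(X(-6)*39)*26 = (0*39)*26 = 0*26 = 0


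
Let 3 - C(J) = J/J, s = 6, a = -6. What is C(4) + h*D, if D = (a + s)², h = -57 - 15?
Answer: 2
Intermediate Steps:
h = -72
D = 0 (D = (-6 + 6)² = 0² = 0)
C(J) = 2 (C(J) = 3 - J/J = 3 - 1*1 = 3 - 1 = 2)
C(4) + h*D = 2 - 72*0 = 2 + 0 = 2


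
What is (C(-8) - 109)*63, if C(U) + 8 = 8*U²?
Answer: 24885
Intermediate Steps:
C(U) = -8 + 8*U²
(C(-8) - 109)*63 = ((-8 + 8*(-8)²) - 109)*63 = ((-8 + 8*64) - 109)*63 = ((-8 + 512) - 109)*63 = (504 - 109)*63 = 395*63 = 24885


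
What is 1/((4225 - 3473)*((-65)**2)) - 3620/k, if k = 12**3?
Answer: -44927587/21446100 ≈ -2.0949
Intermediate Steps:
k = 1728
1/((4225 - 3473)*((-65)**2)) - 3620/k = 1/((4225 - 3473)*((-65)**2)) - 3620/1728 = 1/(752*4225) - 3620*1/1728 = (1/752)*(1/4225) - 905/432 = 1/3177200 - 905/432 = -44927587/21446100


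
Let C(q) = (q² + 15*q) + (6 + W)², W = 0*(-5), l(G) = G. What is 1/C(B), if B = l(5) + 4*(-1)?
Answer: 1/52 ≈ 0.019231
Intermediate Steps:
W = 0
B = 1 (B = 5 + 4*(-1) = 5 - 4 = 1)
C(q) = 36 + q² + 15*q (C(q) = (q² + 15*q) + (6 + 0)² = (q² + 15*q) + 6² = (q² + 15*q) + 36 = 36 + q² + 15*q)
1/C(B) = 1/(36 + 1² + 15*1) = 1/(36 + 1 + 15) = 1/52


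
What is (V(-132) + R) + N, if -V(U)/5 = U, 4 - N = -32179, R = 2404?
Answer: 35247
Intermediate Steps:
N = 32183 (N = 4 - 1*(-32179) = 4 + 32179 = 32183)
V(U) = -5*U
(V(-132) + R) + N = (-5*(-132) + 2404) + 32183 = (660 + 2404) + 32183 = 3064 + 32183 = 35247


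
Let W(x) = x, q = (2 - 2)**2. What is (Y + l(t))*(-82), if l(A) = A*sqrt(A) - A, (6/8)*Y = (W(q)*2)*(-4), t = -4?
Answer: -328 + 656*I ≈ -328.0 + 656.0*I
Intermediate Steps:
q = 0 (q = 0**2 = 0)
Y = 0 (Y = 4*((0*2)*(-4))/3 = 4*(0*(-4))/3 = (4/3)*0 = 0)
l(A) = A**(3/2) - A
(Y + l(t))*(-82) = (0 + ((-4)**(3/2) - 1*(-4)))*(-82) = (0 + (-8*I + 4))*(-82) = (0 + (4 - 8*I))*(-82) = (4 - 8*I)*(-82) = -328 + 656*I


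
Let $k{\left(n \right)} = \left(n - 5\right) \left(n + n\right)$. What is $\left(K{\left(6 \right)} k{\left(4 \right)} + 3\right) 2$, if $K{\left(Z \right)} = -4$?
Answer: $70$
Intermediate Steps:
$k{\left(n \right)} = 2 n \left(-5 + n\right)$ ($k{\left(n \right)} = \left(-5 + n\right) 2 n = 2 n \left(-5 + n\right)$)
$\left(K{\left(6 \right)} k{\left(4 \right)} + 3\right) 2 = \left(- 4 \cdot 2 \cdot 4 \left(-5 + 4\right) + 3\right) 2 = \left(- 4 \cdot 2 \cdot 4 \left(-1\right) + 3\right) 2 = \left(\left(-4\right) \left(-8\right) + 3\right) 2 = \left(32 + 3\right) 2 = 35 \cdot 2 = 70$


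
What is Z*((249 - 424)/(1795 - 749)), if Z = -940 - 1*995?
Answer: 338625/1046 ≈ 323.73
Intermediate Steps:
Z = -1935 (Z = -940 - 995 = -1935)
Z*((249 - 424)/(1795 - 749)) = -1935*(249 - 424)/(1795 - 749) = -(-338625)/1046 = -1935*(-175/1046) = 338625/1046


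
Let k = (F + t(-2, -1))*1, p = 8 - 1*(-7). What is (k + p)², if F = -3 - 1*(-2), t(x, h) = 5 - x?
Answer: 441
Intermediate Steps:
p = 15 (p = 8 + 7 = 15)
F = -1 (F = -3 + 2 = -1)
k = 6 (k = (-1 + (5 - 1*(-2)))*1 = (-1 + (5 + 2))*1 = (-1 + 7)*1 = 6*1 = 6)
(k + p)² = (6 + 15)² = 21² = 441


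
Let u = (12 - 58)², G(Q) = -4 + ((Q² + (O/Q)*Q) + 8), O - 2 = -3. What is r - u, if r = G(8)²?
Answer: 2373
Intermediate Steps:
O = -1 (O = 2 - 3 = -1)
G(Q) = 3 + Q² (G(Q) = -4 + ((Q² + (-1/Q)*Q) + 8) = -4 + ((Q² - 1) + 8) = -4 + ((-1 + Q²) + 8) = -4 + (7 + Q²) = 3 + Q²)
u = 2116 (u = (-46)² = 2116)
r = 4489 (r = (3 + 8²)² = (3 + 64)² = 67² = 4489)
r - u = 4489 - 1*2116 = 4489 - 2116 = 2373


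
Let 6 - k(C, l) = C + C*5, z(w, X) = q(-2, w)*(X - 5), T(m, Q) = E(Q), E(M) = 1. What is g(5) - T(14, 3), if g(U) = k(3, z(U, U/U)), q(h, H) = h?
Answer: -13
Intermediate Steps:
T(m, Q) = 1
z(w, X) = 10 - 2*X (z(w, X) = -2*(X - 5) = -2*(-5 + X) = 10 - 2*X)
k(C, l) = 6 - 6*C (k(C, l) = 6 - (C + C*5) = 6 - (C + 5*C) = 6 - 6*C)
g(U) = -12 (g(U) = 6 - 6*3 = 6 - 18 = -12)
g(5) - T(14, 3) = -12 - 1*1 = -12 - 1 = -13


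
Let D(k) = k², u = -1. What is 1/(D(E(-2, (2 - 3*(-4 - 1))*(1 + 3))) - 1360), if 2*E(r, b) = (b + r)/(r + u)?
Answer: -1/1239 ≈ -0.00080710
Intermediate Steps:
E(r, b) = (b + r)/(2*(-1 + r)) (E(r, b) = ((b + r)/(r - 1))/2 = ((b + r)/(-1 + r))/2 = (b + r)/(2*(-1 + r)))
1/(D(E(-2, (2 - 3*(-4 - 1))*(1 + 3))) - 1360) = 1/((((2 - 3*(-4 - 1))*(1 + 3) - 2)/(2*(-1 - 2)))² - 1360) = 1/(((½)*((2 - 3*(-5))*4 - 2)/(-3))² - 1360) = 1/(((½)*(-⅓)*((2 + 15)*4 - 2))² - 1360) = 1/(((½)*(-⅓)*(17*4 - 2))² - 1360) = 1/(((½)*(-⅓)*(68 - 2))² - 1360) = 1/(((½)*(-⅓)*66)² - 1360) = 1/((-11)² - 1360) = 1/(121 - 1360) = 1/(-1239) = -1/1239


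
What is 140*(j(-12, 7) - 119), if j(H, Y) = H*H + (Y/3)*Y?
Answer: 17360/3 ≈ 5786.7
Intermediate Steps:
j(H, Y) = H² + Y²/3 (j(H, Y) = H² + (Y*(⅓))*Y = H² + (Y/3)*Y = H² + Y²/3)
140*(j(-12, 7) - 119) = 140*(((-12)² + (⅓)*7²) - 119) = 140*((144 + (⅓)*49) - 119) = 140*((144 + 49/3) - 119) = 140*(481/3 - 119) = 140*(124/3) = 17360/3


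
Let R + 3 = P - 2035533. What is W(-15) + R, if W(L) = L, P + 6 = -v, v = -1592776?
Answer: -442781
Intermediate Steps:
P = 1592770 (P = -6 - 1*(-1592776) = -6 + 1592776 = 1592770)
R = -442766 (R = -3 + (1592770 - 2035533) = -3 - 442763 = -442766)
W(-15) + R = -15 - 442766 = -442781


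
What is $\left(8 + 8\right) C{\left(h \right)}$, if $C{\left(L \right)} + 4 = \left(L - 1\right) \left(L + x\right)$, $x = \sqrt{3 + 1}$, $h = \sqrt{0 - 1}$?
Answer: $-112 + 16 i \approx -112.0 + 16.0 i$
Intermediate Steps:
$h = i$ ($h = \sqrt{-1} = i \approx 1.0 i$)
$x = 2$ ($x = \sqrt{4} = 2$)
$C{\left(L \right)} = -4 + \left(-1 + L\right) \left(2 + L\right)$ ($C{\left(L \right)} = -4 + \left(L - 1\right) \left(L + 2\right) = -4 + \left(-1 + L\right) \left(2 + L\right)$)
$\left(8 + 8\right) C{\left(h \right)} = \left(8 + 8\right) \left(-6 + i + i^{2}\right) = 16 \left(-6 + i - 1\right) = 16 \left(-7 + i\right) = -112 + 16 i$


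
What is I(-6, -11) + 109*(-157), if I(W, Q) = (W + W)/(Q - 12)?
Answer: -393587/23 ≈ -17112.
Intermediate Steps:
I(W, Q) = 2*W/(-12 + Q) (I(W, Q) = (2*W)/(-12 + Q) = 2*W/(-12 + Q))
I(-6, -11) + 109*(-157) = 2*(-6)/(-12 - 11) + 109*(-157) = 2*(-6)/(-23) - 17113 = 2*(-6)*(-1/23) - 17113 = 12/23 - 17113 = -393587/23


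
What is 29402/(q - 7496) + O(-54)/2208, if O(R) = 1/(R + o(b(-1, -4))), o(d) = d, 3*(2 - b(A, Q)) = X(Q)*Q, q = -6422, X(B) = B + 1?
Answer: -1817756207/860466432 ≈ -2.1125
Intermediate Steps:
X(B) = 1 + B
b(A, Q) = 2 - Q*(1 + Q)/3 (b(A, Q) = 2 - (1 + Q)*Q/3 = 2 - Q*(1 + Q)/3)
O(R) = 1/(-2 + R) (O(R) = 1/(R + (2 - ⅓*(-4)*(1 - 4))) = 1/(R + (2 - ⅓*(-4)*(-3))) = 1/(R + (2 - 4)) = 1/(R - 2) = 1/(-2 + R))
29402/(q - 7496) + O(-54)/2208 = 29402/(-6422 - 7496) + 1/(-2 - 54*2208) = 29402/(-13918) + (1/2208)/(-56) = 29402*(-1/13918) - 1/56*1/2208 = -14701/6959 - 1/123648 = -1817756207/860466432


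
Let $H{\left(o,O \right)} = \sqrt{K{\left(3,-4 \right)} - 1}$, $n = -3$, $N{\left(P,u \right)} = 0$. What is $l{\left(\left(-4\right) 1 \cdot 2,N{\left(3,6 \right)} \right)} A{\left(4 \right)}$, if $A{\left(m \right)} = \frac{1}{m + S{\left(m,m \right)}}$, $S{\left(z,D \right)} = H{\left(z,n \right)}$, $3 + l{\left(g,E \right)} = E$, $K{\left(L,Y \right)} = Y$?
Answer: $- \frac{4}{7} + \frac{i \sqrt{5}}{7} \approx -0.57143 + 0.31944 i$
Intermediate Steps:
$l{\left(g,E \right)} = -3 + E$
$H{\left(o,O \right)} = i \sqrt{5}$ ($H{\left(o,O \right)} = \sqrt{-4 - 1} = \sqrt{-5} = i \sqrt{5}$)
$S{\left(z,D \right)} = i \sqrt{5}$
$A{\left(m \right)} = \frac{1}{m + i \sqrt{5}}$
$l{\left(\left(-4\right) 1 \cdot 2,N{\left(3,6 \right)} \right)} A{\left(4 \right)} = \frac{-3 + 0}{4 + i \sqrt{5}} = - \frac{3}{4 + i \sqrt{5}}$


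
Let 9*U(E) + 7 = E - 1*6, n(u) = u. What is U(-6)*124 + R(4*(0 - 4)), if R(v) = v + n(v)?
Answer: -2644/9 ≈ -293.78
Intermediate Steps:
U(E) = -13/9 + E/9 (U(E) = -7/9 + (E - 1*6)/9 = -7/9 + (E - 6)/9 = -7/9 + (-6 + E)/9 = -7/9 + (-⅔ + E/9) = -13/9 + E/9)
R(v) = 2*v (R(v) = v + v = 2*v)
U(-6)*124 + R(4*(0 - 4)) = (-13/9 + (⅑)*(-6))*124 + 2*(4*(0 - 4)) = (-13/9 - ⅔)*124 + 2*(4*(-4)) = -19/9*124 + 2*(-16) = -2356/9 - 32 = -2644/9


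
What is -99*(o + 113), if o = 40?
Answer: -15147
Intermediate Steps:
-99*(o + 113) = -99*(40 + 113) = -99*153 = -15147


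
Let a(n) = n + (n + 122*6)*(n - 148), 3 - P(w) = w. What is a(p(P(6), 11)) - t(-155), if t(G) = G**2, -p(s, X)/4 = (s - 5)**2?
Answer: -216585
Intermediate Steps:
P(w) = 3 - w
p(s, X) = -4*(-5 + s)**2 (p(s, X) = -4*(s - 5)**2 = -4*(-5 + s)**2)
a(n) = n + (-148 + n)*(732 + n) (a(n) = n + (n + 732)*(-148 + n) = n + (732 + n)*(-148 + n) = n + (-148 + n)*(732 + n))
a(p(P(6), 11)) - t(-155) = (-108336 + (-4*(-5 + (3 - 1*6))**2)**2 + 585*(-4*(-5 + (3 - 1*6))**2)) - 1*(-155)**2 = (-108336 + (-4*(-5 + (3 - 6))**2)**2 + 585*(-4*(-5 + (3 - 6))**2)) - 1*24025 = (-108336 + (-4*(-5 - 3)**2)**2 + 585*(-4*(-5 - 3)**2)) - 24025 = (-108336 + (-4*(-8)**2)**2 + 585*(-4*(-8)**2)) - 24025 = (-108336 + (-4*64)**2 + 585*(-4*64)) - 24025 = (-108336 + (-256)**2 + 585*(-256)) - 24025 = (-108336 + 65536 - 149760) - 24025 = -192560 - 24025 = -216585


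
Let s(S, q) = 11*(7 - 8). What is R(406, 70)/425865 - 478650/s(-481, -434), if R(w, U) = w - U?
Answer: 6176978362/141955 ≈ 43514.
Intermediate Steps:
s(S, q) = -11 (s(S, q) = 11*(-1) = -11)
R(406, 70)/425865 - 478650/s(-481, -434) = (406 - 1*70)/425865 - 478650/(-11) = (406 - 70)*(1/425865) - 478650*(-1/11) = 336*(1/425865) + 478650/11 = 112/141955 + 478650/11 = 6176978362/141955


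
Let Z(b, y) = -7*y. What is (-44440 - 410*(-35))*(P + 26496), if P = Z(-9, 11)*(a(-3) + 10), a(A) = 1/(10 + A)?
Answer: -773764350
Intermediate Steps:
P = -781 (P = (-7*11)*(1/(10 - 3) + 10) = -77*(1/7 + 10) = -77*(⅐ + 10) = -77*71/7 = -781)
(-44440 - 410*(-35))*(P + 26496) = (-44440 - 410*(-35))*(-781 + 26496) = (-44440 + 14350)*25715 = -30090*25715 = -773764350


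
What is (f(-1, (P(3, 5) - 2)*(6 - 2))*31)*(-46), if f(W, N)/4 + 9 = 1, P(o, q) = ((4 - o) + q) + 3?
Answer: 45632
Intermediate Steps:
P(o, q) = 7 + q - o (P(o, q) = (4 + q - o) + 3 = 7 + q - o)
f(W, N) = -32 (f(W, N) = -36 + 4*1 = -36 + 4 = -32)
(f(-1, (P(3, 5) - 2)*(6 - 2))*31)*(-46) = -32*31*(-46) = -992*(-46) = 45632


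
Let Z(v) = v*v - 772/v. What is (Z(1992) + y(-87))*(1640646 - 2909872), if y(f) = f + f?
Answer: -1254001016651551/249 ≈ -5.0362e+12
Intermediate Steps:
Z(v) = v² - 772/v
y(f) = 2*f
(Z(1992) + y(-87))*(1640646 - 2909872) = ((-772 + 1992³)/1992 + 2*(-87))*(1640646 - 2909872) = ((-772 + 7904383488)/1992 - 174)*(-1269226) = ((1/1992)*7904382716 - 174)*(-1269226) = (1976095679/498 - 174)*(-1269226) = (1976009027/498)*(-1269226) = -1254001016651551/249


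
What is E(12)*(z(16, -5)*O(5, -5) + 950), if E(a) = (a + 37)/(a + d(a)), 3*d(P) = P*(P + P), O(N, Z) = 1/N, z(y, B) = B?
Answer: 46501/108 ≈ 430.56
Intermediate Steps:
d(P) = 2*P²/3 (d(P) = (P*(P + P))/3 = (P*(2*P))/3 = (2*P²)/3 = 2*P²/3)
E(a) = (37 + a)/(a + 2*a²/3) (E(a) = (a + 37)/(a + 2*a²/3) = (37 + a)/(a + 2*a²/3))
E(12)*(z(16, -5)*O(5, -5) + 950) = (3*(37 + 12)/(12*(3 + 2*12)))*(-5/5 + 950) = (3*(1/12)*49/(3 + 24))*(-5*⅕ + 950) = (3*(1/12)*49/27)*(-1 + 950) = (3*(1/12)*(1/27)*49)*949 = (49/108)*949 = 46501/108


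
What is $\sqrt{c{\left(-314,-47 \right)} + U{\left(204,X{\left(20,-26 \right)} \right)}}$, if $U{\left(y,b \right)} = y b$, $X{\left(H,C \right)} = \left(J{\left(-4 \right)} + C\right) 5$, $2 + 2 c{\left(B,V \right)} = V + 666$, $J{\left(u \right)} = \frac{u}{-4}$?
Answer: $\frac{i \sqrt{100766}}{2} \approx 158.72 i$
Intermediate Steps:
$J{\left(u \right)} = - \frac{u}{4}$ ($J{\left(u \right)} = u \left(- \frac{1}{4}\right) = - \frac{u}{4}$)
$c{\left(B,V \right)} = 332 + \frac{V}{2}$ ($c{\left(B,V \right)} = -1 + \frac{V + 666}{2} = -1 + \frac{666 + V}{2} = -1 + \left(333 + \frac{V}{2}\right) = 332 + \frac{V}{2}$)
$X{\left(H,C \right)} = 5 + 5 C$ ($X{\left(H,C \right)} = \left(\left(- \frac{1}{4}\right) \left(-4\right) + C\right) 5 = \left(1 + C\right) 5 = 5 + 5 C$)
$U{\left(y,b \right)} = b y$
$\sqrt{c{\left(-314,-47 \right)} + U{\left(204,X{\left(20,-26 \right)} \right)}} = \sqrt{\left(332 + \frac{1}{2} \left(-47\right)\right) + \left(5 + 5 \left(-26\right)\right) 204} = \sqrt{\left(332 - \frac{47}{2}\right) + \left(5 - 130\right) 204} = \sqrt{\frac{617}{2} - 25500} = \sqrt{- \frac{50383}{2}} = \frac{i \sqrt{100766}}{2}$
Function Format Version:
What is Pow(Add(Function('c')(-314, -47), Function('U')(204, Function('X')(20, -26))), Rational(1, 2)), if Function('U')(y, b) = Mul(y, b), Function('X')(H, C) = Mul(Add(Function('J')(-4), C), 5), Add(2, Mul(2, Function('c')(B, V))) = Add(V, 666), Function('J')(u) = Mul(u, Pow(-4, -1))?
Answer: Mul(Rational(1, 2), I, Pow(100766, Rational(1, 2))) ≈ Mul(158.72, I)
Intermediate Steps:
Function('J')(u) = Mul(Rational(-1, 4), u) (Function('J')(u) = Mul(u, Rational(-1, 4)) = Mul(Rational(-1, 4), u))
Function('c')(B, V) = Add(332, Mul(Rational(1, 2), V)) (Function('c')(B, V) = Add(-1, Mul(Rational(1, 2), Add(V, 666))) = Add(-1, Mul(Rational(1, 2), Add(666, V))) = Add(-1, Add(333, Mul(Rational(1, 2), V))) = Add(332, Mul(Rational(1, 2), V)))
Function('X')(H, C) = Add(5, Mul(5, C)) (Function('X')(H, C) = Mul(Add(Mul(Rational(-1, 4), -4), C), 5) = Mul(Add(1, C), 5) = Add(5, Mul(5, C)))
Function('U')(y, b) = Mul(b, y)
Pow(Add(Function('c')(-314, -47), Function('U')(204, Function('X')(20, -26))), Rational(1, 2)) = Pow(Add(Add(332, Mul(Rational(1, 2), -47)), Mul(Add(5, Mul(5, -26)), 204)), Rational(1, 2)) = Pow(Add(Add(332, Rational(-47, 2)), Mul(Add(5, -130), 204)), Rational(1, 2)) = Pow(Add(Rational(617, 2), Mul(-125, 204)), Rational(1, 2)) = Pow(Add(Rational(617, 2), -25500), Rational(1, 2)) = Pow(Rational(-50383, 2), Rational(1, 2)) = Mul(Rational(1, 2), I, Pow(100766, Rational(1, 2)))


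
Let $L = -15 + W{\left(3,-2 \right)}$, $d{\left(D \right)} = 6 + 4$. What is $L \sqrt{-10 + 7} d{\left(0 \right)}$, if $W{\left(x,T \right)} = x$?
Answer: $- 120 i \sqrt{3} \approx - 207.85 i$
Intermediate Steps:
$d{\left(D \right)} = 10$
$L = -12$ ($L = -15 + 3 = -12$)
$L \sqrt{-10 + 7} d{\left(0 \right)} = - 12 \sqrt{-10 + 7} \cdot 10 = - 12 \sqrt{-3} \cdot 10 = - 12 i \sqrt{3} \cdot 10 = - 120 i \sqrt{3}$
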